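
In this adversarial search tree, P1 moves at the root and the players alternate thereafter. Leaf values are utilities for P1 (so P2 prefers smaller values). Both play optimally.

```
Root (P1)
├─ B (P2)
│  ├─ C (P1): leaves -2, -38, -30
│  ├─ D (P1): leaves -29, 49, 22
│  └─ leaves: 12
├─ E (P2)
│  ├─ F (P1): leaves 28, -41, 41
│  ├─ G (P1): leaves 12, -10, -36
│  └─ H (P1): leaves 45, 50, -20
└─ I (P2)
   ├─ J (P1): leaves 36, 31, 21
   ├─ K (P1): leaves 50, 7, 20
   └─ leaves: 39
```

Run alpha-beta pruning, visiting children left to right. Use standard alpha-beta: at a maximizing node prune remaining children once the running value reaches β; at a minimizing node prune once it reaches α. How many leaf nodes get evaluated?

C [α=-∞,β=+∞]: v=-2
D [α=-∞,β=-2]: v=49 after child 2 ≥ β → β-cutoff, skip 1
B [α=-∞,β=+∞]: v=-2
F [α=-2,β=+∞]: v=41
G [α=-2,β=41]: v=12
H [α=-2,β=12]: v=45 after child 1 ≥ β → β-cutoff, skip 2
E [α=-2,β=+∞]: v=12
J [α=12,β=+∞]: v=36
K [α=12,β=36]: v=50 after child 1 ≥ β → β-cutoff, skip 2
I [α=12,β=+∞]: v=36
Root [α=-∞,β=+∞]: v=36
Leaves evaluated: 18 of 23.

18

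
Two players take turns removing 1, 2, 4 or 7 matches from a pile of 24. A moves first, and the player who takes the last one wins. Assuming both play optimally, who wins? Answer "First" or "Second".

Positions where the player to move wins (W) vs loses (L):
i:   0  1  2  3  4  5  6  7  8  9 10 11 12 13 14 15 16 17 18 19 20 21 22 23 24
     L  W  W  L  W  W  L  W  W  L  W  W  L  W  W  L  W  W  L  W  W  L  W  W  L
Position 24 is L, so the second player wins.

Second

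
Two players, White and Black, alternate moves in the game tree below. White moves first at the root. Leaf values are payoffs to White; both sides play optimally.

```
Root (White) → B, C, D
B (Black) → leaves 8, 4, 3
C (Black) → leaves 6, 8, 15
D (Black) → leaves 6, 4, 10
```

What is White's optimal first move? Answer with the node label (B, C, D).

B (Black): min(8, 4, 3) = 3
C (Black): min(6, 8, 15) = 6
D (Black): min(6, 4, 10) = 4
Root (White): max(3, 6, 4) = 6
White picks the child with the highest value: C (value 6).

C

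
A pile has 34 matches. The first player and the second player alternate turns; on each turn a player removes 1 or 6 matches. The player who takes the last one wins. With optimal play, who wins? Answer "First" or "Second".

i:   0  1  2  3  4  5  6  7  8  9 10 11 12 13 14 15 16 17 18 19 20 21 22 23 24 25 26 27 28 29 30 31 32 33 34
     L  W  L  W  L  W  W  L  W  L  W  L  W  W  L  W  L  W  L  W  W  L  W  L  W  L  W  W  L  W  L  W  L  W  W
Position 34 is W, so the first player wins.

First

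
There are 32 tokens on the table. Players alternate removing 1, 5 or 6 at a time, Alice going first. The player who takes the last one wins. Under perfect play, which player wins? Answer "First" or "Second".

W/L table (W = player to move can force a win):
i:   0  1  2  3  4  5  6  7  8  9 10 11 12 13 14 15 16 17 18 19 20 21 22 23 24 25 26 27 28 29 30 31 32
     L  W  L  W  L  W  W  W  W  W  W  L  W  L  W  L  W  W  W  W  W  W  L  W  L  W  L  W  W  W  W  W  W
Position 32 is W, so the first player wins.

First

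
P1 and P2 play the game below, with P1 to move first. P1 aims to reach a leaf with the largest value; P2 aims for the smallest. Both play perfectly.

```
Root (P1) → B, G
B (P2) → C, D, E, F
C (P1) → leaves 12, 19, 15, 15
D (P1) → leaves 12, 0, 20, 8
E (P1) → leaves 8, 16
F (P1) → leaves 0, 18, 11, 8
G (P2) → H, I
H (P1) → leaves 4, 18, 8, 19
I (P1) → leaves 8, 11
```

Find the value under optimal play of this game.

16

C (P1): max(12, 19, 15, 15) = 19
D (P1): max(12, 0, 20, 8) = 20
E (P1): max(8, 16) = 16
F (P1): max(0, 18, 11, 8) = 18
B (P2): min(19, 20, 16, 18) = 16
H (P1): max(4, 18, 8, 19) = 19
I (P1): max(8, 11) = 11
G (P2): min(19, 11) = 11
Root (P1): max(16, 11) = 16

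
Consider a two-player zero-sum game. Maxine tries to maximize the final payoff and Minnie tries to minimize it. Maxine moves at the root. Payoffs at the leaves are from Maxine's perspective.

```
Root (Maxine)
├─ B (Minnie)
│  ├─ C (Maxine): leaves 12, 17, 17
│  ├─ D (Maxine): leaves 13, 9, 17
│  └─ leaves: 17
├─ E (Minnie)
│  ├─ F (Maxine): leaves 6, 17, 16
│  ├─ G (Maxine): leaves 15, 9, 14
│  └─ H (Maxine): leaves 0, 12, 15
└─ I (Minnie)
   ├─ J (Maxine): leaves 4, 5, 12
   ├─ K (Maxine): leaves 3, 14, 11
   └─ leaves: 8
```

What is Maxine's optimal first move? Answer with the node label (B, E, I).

C (Maxine): max(12, 17, 17) = 17
D (Maxine): max(13, 9, 17) = 17
B (Minnie): min(17, 17, 17) = 17
F (Maxine): max(6, 17, 16) = 17
G (Maxine): max(15, 9, 14) = 15
H (Maxine): max(0, 12, 15) = 15
E (Minnie): min(17, 15, 15) = 15
J (Maxine): max(4, 5, 12) = 12
K (Maxine): max(3, 14, 11) = 14
I (Minnie): min(12, 14, 8) = 8
Root (Maxine): max(17, 15, 8) = 17
Maxine picks the child with the highest value: B (value 17).

B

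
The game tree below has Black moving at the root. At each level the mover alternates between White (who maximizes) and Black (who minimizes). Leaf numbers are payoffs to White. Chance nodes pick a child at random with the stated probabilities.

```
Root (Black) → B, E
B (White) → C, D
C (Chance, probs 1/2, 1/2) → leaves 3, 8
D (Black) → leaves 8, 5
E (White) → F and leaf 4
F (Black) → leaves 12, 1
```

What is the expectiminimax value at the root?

4

C (Chance): 1/2·3 + 1/2·8 = 5.5
D (Black): min(8, 5) = 5
B (White): max(5.5, 5) = 5.5
F (Black): min(12, 1) = 1
E (White): max(1, 4) = 4
Root (Black): min(5.5, 4) = 4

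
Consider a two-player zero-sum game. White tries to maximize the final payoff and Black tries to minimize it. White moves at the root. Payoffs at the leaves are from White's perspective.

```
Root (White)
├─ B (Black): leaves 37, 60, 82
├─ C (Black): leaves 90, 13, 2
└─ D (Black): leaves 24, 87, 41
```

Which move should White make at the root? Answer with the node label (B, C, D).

B (Black): min(37, 60, 82) = 37
C (Black): min(90, 13, 2) = 2
D (Black): min(24, 87, 41) = 24
Root (White): max(37, 2, 24) = 37
White picks the child with the highest value: B (value 37).

B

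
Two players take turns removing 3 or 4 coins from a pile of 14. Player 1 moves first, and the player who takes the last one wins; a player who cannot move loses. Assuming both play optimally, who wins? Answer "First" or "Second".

Second

i:   0  1  2  3  4  5  6  7  8  9 10 11 12 13 14
     L  L  L  W  W  W  W  L  L  L  W  W  W  W  L
Position 14 is L, so the second player wins.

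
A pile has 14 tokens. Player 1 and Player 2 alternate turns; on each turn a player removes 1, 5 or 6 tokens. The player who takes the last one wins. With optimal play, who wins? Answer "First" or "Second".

W/L table (W = player to move can force a win):
i:   0  1  2  3  4  5  6  7  8  9 10 11 12 13 14
     L  W  L  W  L  W  W  W  W  W  W  L  W  L  W
Position 14 is W, so the first player wins.

First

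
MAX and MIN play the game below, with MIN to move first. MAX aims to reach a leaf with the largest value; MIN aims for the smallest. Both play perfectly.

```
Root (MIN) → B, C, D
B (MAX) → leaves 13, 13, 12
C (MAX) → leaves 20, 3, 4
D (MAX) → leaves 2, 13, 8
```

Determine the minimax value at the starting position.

13

B (MAX): max(13, 13, 12) = 13
C (MAX): max(20, 3, 4) = 20
D (MAX): max(2, 13, 8) = 13
Root (MIN): min(13, 20, 13) = 13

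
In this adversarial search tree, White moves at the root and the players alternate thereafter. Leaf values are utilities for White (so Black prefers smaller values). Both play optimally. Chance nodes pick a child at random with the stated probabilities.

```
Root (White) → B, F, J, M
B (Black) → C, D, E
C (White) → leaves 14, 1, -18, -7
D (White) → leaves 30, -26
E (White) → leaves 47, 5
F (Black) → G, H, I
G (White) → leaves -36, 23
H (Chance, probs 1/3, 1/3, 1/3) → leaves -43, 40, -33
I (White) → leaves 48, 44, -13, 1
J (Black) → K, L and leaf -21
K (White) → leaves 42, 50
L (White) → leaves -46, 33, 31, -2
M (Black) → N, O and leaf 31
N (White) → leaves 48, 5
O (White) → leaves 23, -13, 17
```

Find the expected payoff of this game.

23

C (White): max(14, 1, -18, -7) = 14
D (White): max(30, -26) = 30
E (White): max(47, 5) = 47
B (Black): min(14, 30, 47) = 14
G (White): max(-36, 23) = 23
H (Chance): 1/3·-43 + 1/3·40 + 1/3·-33 = -12
I (White): max(48, 44, -13, 1) = 48
F (Black): min(23, -12, 48) = -12
K (White): max(42, 50) = 50
L (White): max(-46, 33, 31, -2) = 33
J (Black): min(50, 33, -21) = -21
N (White): max(48, 5) = 48
O (White): max(23, -13, 17) = 23
M (Black): min(48, 23, 31) = 23
Root (White): max(14, -12, -21, 23) = 23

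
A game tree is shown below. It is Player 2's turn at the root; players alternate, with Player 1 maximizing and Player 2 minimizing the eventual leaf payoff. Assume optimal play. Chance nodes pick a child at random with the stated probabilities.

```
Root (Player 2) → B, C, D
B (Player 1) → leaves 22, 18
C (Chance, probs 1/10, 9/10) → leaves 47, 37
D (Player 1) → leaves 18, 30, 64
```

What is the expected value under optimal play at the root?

B (Player 1): max(22, 18) = 22
C (Chance): 1/10·47 + 9/10·37 = 38
D (Player 1): max(18, 30, 64) = 64
Root (Player 2): min(22, 38, 64) = 22

22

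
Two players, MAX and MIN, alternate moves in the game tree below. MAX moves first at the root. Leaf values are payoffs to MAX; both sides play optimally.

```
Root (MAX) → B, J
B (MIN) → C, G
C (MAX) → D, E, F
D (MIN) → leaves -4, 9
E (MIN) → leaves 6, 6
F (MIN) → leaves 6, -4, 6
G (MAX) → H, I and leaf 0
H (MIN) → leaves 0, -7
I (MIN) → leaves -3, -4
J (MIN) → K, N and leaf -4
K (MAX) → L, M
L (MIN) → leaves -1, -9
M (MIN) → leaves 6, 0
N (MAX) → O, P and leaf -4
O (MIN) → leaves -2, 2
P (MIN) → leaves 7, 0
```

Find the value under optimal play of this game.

D (MIN): min(-4, 9) = -4
E (MIN): min(6, 6) = 6
F (MIN): min(6, -4, 6) = -4
C (MAX): max(-4, 6, -4) = 6
H (MIN): min(0, -7) = -7
I (MIN): min(-3, -4) = -4
G (MAX): max(-7, -4, 0) = 0
B (MIN): min(6, 0) = 0
L (MIN): min(-1, -9) = -9
M (MIN): min(6, 0) = 0
K (MAX): max(-9, 0) = 0
O (MIN): min(-2, 2) = -2
P (MIN): min(7, 0) = 0
N (MAX): max(-2, 0, -4) = 0
J (MIN): min(0, 0, -4) = -4
Root (MAX): max(0, -4) = 0

0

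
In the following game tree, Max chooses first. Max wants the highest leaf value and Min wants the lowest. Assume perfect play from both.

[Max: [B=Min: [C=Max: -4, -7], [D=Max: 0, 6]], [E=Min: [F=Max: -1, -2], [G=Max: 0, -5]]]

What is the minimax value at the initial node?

-1

C (Max): max(-4, -7) = -4
D (Max): max(0, 6) = 6
B (Min): min(-4, 6) = -4
F (Max): max(-1, -2) = -1
G (Max): max(0, -5) = 0
E (Min): min(-1, 0) = -1
Root (Max): max(-4, -1) = -1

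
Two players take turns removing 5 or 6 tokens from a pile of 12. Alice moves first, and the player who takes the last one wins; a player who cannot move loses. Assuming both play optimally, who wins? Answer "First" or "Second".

Compute winning (W) and losing (L) positions by backward induction:
i:   0  1  2  3  4  5  6  7  8  9 10 11 12
     L  L  L  L  L  W  W  W  W  W  W  L  L
Position 12 is L, so the second player wins.

Second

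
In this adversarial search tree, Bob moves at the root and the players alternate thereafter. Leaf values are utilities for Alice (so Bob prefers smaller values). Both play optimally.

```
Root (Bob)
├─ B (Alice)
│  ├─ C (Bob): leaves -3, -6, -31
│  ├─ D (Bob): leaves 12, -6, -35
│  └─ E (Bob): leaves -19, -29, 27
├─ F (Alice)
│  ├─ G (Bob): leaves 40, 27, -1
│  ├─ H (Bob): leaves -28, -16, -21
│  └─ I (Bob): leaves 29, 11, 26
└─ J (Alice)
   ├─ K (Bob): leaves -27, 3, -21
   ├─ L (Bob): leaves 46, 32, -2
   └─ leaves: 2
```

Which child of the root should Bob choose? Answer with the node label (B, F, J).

C (Bob): min(-3, -6, -31) = -31
D (Bob): min(12, -6, -35) = -35
E (Bob): min(-19, -29, 27) = -29
B (Alice): max(-31, -35, -29) = -29
G (Bob): min(40, 27, -1) = -1
H (Bob): min(-28, -16, -21) = -28
I (Bob): min(29, 11, 26) = 11
F (Alice): max(-1, -28, 11) = 11
K (Bob): min(-27, 3, -21) = -27
L (Bob): min(46, 32, -2) = -2
J (Alice): max(-27, -2, 2) = 2
Root (Bob): min(-29, 11, 2) = -29
Bob picks the child with the lowest value: B (value -29).

B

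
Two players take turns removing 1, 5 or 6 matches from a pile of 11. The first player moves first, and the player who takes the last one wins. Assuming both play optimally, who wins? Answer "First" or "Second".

Compute winning (W) and losing (L) positions by backward induction:
i:   0  1  2  3  4  5  6  7  8  9 10 11
     L  W  L  W  L  W  W  W  W  W  W  L
Position 11 is L, so the second player wins.

Second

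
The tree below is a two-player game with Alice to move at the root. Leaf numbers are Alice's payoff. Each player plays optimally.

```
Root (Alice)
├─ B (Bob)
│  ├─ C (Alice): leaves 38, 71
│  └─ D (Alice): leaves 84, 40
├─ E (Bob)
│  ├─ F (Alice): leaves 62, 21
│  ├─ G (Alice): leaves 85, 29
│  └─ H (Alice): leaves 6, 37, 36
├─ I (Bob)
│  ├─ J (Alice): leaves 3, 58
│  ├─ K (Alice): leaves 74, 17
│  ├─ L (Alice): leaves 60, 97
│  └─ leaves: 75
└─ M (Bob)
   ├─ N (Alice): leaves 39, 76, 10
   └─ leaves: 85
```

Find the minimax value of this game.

C (Alice): max(38, 71) = 71
D (Alice): max(84, 40) = 84
B (Bob): min(71, 84) = 71
F (Alice): max(62, 21) = 62
G (Alice): max(85, 29) = 85
H (Alice): max(6, 37, 36) = 37
E (Bob): min(62, 85, 37) = 37
J (Alice): max(3, 58) = 58
K (Alice): max(74, 17) = 74
L (Alice): max(60, 97) = 97
I (Bob): min(58, 74, 97, 75) = 58
N (Alice): max(39, 76, 10) = 76
M (Bob): min(76, 85) = 76
Root (Alice): max(71, 37, 58, 76) = 76

76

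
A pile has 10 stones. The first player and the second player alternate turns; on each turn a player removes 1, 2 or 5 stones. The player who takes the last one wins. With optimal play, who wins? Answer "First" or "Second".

i:   0  1  2  3  4  5  6  7  8  9 10
     L  W  W  L  W  W  L  W  W  L  W
Position 10 is W, so the first player wins.

First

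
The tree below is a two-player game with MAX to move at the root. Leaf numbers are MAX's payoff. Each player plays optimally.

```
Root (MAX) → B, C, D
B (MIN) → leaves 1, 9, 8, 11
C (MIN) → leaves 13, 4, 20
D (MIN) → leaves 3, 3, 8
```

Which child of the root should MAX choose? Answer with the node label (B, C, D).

C

B (MIN): min(1, 9, 8, 11) = 1
C (MIN): min(13, 4, 20) = 4
D (MIN): min(3, 3, 8) = 3
Root (MAX): max(1, 4, 3) = 4
MAX picks the child with the highest value: C (value 4).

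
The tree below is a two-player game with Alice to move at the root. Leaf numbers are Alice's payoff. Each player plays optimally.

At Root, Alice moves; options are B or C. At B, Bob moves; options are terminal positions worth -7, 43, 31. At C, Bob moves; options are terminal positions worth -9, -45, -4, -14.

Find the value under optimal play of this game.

B (Bob): min(-7, 43, 31) = -7
C (Bob): min(-9, -45, -4, -14) = -45
Root (Alice): max(-7, -45) = -7

-7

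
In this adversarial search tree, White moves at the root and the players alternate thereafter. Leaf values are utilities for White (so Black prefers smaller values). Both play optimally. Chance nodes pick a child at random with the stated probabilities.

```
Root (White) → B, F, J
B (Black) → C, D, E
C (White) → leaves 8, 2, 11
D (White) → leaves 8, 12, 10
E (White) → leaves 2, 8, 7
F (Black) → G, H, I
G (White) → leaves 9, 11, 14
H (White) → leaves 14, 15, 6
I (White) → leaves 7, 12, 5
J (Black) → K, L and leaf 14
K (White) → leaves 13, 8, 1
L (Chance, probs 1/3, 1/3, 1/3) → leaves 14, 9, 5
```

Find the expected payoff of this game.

12

C (White): max(8, 2, 11) = 11
D (White): max(8, 12, 10) = 12
E (White): max(2, 8, 7) = 8
B (Black): min(11, 12, 8) = 8
G (White): max(9, 11, 14) = 14
H (White): max(14, 15, 6) = 15
I (White): max(7, 12, 5) = 12
F (Black): min(14, 15, 12) = 12
K (White): max(13, 8, 1) = 13
L (Chance): 1/3·14 + 1/3·9 + 1/3·5 = 9.33
J (Black): min(13, 9.33, 14) = 9.33
Root (White): max(8, 12, 9.33) = 12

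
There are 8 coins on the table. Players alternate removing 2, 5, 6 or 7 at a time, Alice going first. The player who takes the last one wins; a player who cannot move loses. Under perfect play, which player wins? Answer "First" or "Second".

W/L table (W = player to move can force a win):
i:   0  1  2  3  4  5  6  7  8
     L  L  W  W  L  W  W  W  W
Position 8 is W, so the first player wins.

First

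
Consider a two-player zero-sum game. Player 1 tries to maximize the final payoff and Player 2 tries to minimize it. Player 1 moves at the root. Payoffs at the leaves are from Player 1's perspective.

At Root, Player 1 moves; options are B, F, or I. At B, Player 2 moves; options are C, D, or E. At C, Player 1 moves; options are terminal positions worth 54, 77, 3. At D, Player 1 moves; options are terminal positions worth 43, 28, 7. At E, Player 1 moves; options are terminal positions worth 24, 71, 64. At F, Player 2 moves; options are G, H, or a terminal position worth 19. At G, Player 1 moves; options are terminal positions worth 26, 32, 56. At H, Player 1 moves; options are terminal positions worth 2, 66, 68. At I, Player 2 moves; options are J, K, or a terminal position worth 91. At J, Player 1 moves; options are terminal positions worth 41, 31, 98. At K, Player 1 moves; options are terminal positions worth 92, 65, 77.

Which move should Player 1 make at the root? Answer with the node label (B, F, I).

I

C (Player 1): max(54, 77, 3) = 77
D (Player 1): max(43, 28, 7) = 43
E (Player 1): max(24, 71, 64) = 71
B (Player 2): min(77, 43, 71) = 43
G (Player 1): max(26, 32, 56) = 56
H (Player 1): max(2, 66, 68) = 68
F (Player 2): min(56, 68, 19) = 19
J (Player 1): max(41, 31, 98) = 98
K (Player 1): max(92, 65, 77) = 92
I (Player 2): min(98, 92, 91) = 91
Root (Player 1): max(43, 19, 91) = 91
Player 1 picks the child with the highest value: I (value 91).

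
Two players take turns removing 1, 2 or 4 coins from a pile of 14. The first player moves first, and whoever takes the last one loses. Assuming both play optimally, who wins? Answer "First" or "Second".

Compute winning (W) and losing (L) positions by backward induction:
i:   0  1  2  3  4  5  6  7  8  9 10 11 12 13 14
     W  L  W  W  L  W  W  L  W  W  L  W  W  L  W
Position 14 is W, so the first player wins.

First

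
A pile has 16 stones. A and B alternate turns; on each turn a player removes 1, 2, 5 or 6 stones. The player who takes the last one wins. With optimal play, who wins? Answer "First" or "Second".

First

Mark each pile size as W (mover wins) or L (mover loses):
i:   0  1  2  3  4  5  6  7  8  9 10 11 12 13 14 15 16
     L  W  W  L  W  W  W  L  W  W  L  W  W  W  L  W  W
Position 16 is W, so the first player wins.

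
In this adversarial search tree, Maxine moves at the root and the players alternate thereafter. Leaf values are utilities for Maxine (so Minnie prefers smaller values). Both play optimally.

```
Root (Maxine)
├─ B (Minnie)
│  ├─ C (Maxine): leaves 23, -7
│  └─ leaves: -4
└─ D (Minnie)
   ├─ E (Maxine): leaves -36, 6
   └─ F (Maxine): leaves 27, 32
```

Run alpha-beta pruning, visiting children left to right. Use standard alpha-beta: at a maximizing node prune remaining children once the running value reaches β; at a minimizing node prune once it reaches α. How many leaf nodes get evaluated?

6

C [α=-∞,β=+∞]: v=23
B [α=-∞,β=+∞]: v=-4
E [α=-4,β=+∞]: v=6
F [α=-4,β=6]: v=27 after child 1 ≥ β → β-cutoff, skip 1
D [α=-4,β=+∞]: v=6
Root [α=-∞,β=+∞]: v=6
Leaves evaluated: 6 of 7.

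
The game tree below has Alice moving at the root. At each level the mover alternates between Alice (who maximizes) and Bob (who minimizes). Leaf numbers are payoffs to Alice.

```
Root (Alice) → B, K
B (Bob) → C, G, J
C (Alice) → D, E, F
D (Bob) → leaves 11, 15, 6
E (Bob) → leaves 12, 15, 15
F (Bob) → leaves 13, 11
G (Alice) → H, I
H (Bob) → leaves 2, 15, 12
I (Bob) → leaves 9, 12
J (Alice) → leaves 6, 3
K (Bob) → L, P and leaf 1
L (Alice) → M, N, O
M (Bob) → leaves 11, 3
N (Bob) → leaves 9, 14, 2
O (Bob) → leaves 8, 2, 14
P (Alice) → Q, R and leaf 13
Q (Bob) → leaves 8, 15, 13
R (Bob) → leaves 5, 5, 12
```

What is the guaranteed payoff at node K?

1

M: min(11, 3) = 3
N: min(9, 14, 2) = 2
O: min(8, 2, 14) = 2
L: max(3, 2, 2) = 3
Q: min(8, 15, 13) = 8
R: min(5, 5, 12) = 5
P: max(8, 5, 13) = 13
K: min(3, 13, 1) = 1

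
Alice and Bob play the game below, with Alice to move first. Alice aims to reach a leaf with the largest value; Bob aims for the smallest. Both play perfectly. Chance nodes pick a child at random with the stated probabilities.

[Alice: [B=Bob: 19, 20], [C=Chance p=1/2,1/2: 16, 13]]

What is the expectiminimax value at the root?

19

B (Bob): min(19, 20) = 19
C (Chance): 1/2·16 + 1/2·13 = 14.5
Root (Alice): max(19, 14.5) = 19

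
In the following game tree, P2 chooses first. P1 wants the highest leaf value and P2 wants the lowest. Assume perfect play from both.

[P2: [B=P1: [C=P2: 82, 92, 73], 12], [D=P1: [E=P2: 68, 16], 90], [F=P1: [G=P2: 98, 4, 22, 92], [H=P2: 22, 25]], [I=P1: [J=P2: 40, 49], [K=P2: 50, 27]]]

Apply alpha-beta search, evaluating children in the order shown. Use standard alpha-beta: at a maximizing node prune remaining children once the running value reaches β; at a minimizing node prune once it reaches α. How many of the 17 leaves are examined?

C [α=-∞,β=+∞]: v=73
B [α=-∞,β=+∞]: v=73
E [α=-∞,β=73]: v=16
D [α=-∞,β=73]: v=90
G [α=-∞,β=73]: v=4
H [α=4,β=73]: v=22
F [α=-∞,β=73]: v=22
J [α=-∞,β=22]: v=40
I [α=-∞,β=22]: v=40 after child 1 ≥ β → β-cutoff, skip 1
Root [α=-∞,β=+∞]: v=22
Leaves evaluated: 15 of 17.

15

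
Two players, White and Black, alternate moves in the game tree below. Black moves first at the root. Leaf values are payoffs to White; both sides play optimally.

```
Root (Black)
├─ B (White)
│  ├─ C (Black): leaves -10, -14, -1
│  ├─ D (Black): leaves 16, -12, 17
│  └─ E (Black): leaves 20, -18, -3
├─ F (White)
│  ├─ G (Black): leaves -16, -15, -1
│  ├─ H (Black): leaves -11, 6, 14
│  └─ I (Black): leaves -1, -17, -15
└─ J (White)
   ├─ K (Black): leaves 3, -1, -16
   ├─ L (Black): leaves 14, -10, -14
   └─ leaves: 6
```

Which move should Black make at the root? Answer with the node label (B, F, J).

C (Black): min(-10, -14, -1) = -14
D (Black): min(16, -12, 17) = -12
E (Black): min(20, -18, -3) = -18
B (White): max(-14, -12, -18) = -12
G (Black): min(-16, -15, -1) = -16
H (Black): min(-11, 6, 14) = -11
I (Black): min(-1, -17, -15) = -17
F (White): max(-16, -11, -17) = -11
K (Black): min(3, -1, -16) = -16
L (Black): min(14, -10, -14) = -14
J (White): max(-16, -14, 6) = 6
Root (Black): min(-12, -11, 6) = -12
Black picks the child with the lowest value: B (value -12).

B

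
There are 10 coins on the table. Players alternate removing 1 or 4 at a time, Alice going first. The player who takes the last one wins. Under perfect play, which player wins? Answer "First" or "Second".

Second

Positions where the player to move wins (W) vs loses (L):
i:   0  1  2  3  4  5  6  7  8  9 10
     L  W  L  W  W  L  W  L  W  W  L
Position 10 is L, so the second player wins.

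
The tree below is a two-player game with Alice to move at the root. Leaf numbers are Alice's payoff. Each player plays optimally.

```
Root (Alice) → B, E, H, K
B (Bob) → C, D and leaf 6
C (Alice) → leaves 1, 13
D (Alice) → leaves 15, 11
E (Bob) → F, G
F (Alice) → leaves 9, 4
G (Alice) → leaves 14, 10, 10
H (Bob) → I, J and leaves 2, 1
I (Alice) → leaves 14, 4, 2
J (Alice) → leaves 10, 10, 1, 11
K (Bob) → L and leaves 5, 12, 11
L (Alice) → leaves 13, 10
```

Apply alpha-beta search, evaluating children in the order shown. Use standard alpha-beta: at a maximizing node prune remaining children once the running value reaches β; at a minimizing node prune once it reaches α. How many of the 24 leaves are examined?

C [α=-∞,β=+∞]: v=13
D [α=-∞,β=13]: v=15 after child 1 ≥ β → β-cutoff, skip 1
B [α=-∞,β=+∞]: v=6
F [α=6,β=+∞]: v=9
G [α=6,β=9]: v=14 after child 1 ≥ β → β-cutoff, skip 2
E [α=6,β=+∞]: v=9
I [α=9,β=+∞]: v=14
J [α=9,β=14]: v=11
H [α=9,β=+∞]: v=2 after child 3 ≤ α → α-cutoff, skip 1
L [α=9,β=+∞]: v=13
K [α=9,β=+∞]: v=5 after child 2 ≤ α → α-cutoff, skip 2
Root [α=-∞,β=+∞]: v=9
Leaves evaluated: 18 of 24.

18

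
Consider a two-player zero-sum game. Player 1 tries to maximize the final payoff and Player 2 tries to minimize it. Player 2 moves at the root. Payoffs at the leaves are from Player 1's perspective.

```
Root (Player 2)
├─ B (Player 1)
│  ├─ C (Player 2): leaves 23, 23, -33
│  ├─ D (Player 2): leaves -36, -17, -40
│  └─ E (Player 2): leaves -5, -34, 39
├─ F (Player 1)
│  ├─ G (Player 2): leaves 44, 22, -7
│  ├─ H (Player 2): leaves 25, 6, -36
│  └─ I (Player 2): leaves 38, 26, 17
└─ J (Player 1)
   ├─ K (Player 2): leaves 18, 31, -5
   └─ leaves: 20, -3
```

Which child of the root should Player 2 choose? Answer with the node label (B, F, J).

B

C (Player 2): min(23, 23, -33) = -33
D (Player 2): min(-36, -17, -40) = -40
E (Player 2): min(-5, -34, 39) = -34
B (Player 1): max(-33, -40, -34) = -33
G (Player 2): min(44, 22, -7) = -7
H (Player 2): min(25, 6, -36) = -36
I (Player 2): min(38, 26, 17) = 17
F (Player 1): max(-7, -36, 17) = 17
K (Player 2): min(18, 31, -5) = -5
J (Player 1): max(-5, 20, -3) = 20
Root (Player 2): min(-33, 17, 20) = -33
Player 2 picks the child with the lowest value: B (value -33).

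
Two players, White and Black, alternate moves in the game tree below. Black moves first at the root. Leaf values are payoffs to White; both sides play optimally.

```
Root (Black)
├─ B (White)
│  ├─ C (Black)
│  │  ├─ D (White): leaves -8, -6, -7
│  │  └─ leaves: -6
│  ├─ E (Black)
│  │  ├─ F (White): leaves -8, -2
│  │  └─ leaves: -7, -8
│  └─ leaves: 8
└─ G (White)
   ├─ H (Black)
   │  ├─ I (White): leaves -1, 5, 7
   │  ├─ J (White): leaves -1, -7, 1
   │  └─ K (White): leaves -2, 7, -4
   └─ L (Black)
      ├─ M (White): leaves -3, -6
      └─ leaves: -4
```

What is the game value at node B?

8

D: max(-8, -6, -7) = -6
C: min(-6, -6) = -6
F: max(-8, -2) = -2
E: min(-2, -7, -8) = -8
B: max(-6, -8, 8) = 8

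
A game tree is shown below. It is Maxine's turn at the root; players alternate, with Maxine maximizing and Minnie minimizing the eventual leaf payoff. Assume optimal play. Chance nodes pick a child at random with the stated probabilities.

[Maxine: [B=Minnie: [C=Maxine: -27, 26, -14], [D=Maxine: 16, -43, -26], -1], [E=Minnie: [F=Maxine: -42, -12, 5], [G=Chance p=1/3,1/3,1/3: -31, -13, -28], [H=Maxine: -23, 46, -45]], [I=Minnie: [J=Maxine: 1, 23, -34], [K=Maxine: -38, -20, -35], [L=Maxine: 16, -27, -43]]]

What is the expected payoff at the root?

-1

C (Maxine): max(-27, 26, -14) = 26
D (Maxine): max(16, -43, -26) = 16
B (Minnie): min(26, 16, -1) = -1
F (Maxine): max(-42, -12, 5) = 5
G (Chance): 1/3·-31 + 1/3·-13 + 1/3·-28 = -24
H (Maxine): max(-23, 46, -45) = 46
E (Minnie): min(5, -24, 46) = -24
J (Maxine): max(1, 23, -34) = 23
K (Maxine): max(-38, -20, -35) = -20
L (Maxine): max(16, -27, -43) = 16
I (Minnie): min(23, -20, 16) = -20
Root (Maxine): max(-1, -24, -20) = -1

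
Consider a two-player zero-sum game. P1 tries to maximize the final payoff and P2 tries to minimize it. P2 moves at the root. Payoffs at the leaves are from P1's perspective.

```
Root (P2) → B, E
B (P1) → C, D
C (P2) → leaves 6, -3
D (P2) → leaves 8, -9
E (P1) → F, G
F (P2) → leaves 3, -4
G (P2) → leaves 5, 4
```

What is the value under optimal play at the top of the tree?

C (P2): min(6, -3) = -3
D (P2): min(8, -9) = -9
B (P1): max(-3, -9) = -3
F (P2): min(3, -4) = -4
G (P2): min(5, 4) = 4
E (P1): max(-4, 4) = 4
Root (P2): min(-3, 4) = -3

-3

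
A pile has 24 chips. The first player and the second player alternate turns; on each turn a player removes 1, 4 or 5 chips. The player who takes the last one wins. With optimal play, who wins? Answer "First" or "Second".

Second

W/L table (W = player to move can force a win):
i:   0  1  2  3  4  5  6  7  8  9 10 11 12 13 14 15 16 17 18 19 20 21 22 23 24
     L  W  L  W  W  W  W  W  L  W  L  W  W  W  W  W  L  W  L  W  W  W  W  W  L
Position 24 is L, so the second player wins.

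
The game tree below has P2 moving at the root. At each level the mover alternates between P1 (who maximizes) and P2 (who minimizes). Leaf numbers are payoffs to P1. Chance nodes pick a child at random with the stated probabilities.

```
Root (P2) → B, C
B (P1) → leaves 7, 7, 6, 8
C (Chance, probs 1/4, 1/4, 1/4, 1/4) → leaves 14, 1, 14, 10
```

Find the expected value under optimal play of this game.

8

B (P1): max(7, 7, 6, 8) = 8
C (Chance): 1/4·14 + 1/4·1 + 1/4·14 + 1/4·10 = 9.75
Root (P2): min(8, 9.75) = 8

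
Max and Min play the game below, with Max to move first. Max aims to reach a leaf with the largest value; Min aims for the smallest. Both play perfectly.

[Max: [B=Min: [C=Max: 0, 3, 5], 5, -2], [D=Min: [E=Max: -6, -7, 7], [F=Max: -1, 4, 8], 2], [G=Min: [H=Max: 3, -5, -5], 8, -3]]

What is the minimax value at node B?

C: max(0, 3, 5) = 5
B: min(5, 5, -2) = -2

-2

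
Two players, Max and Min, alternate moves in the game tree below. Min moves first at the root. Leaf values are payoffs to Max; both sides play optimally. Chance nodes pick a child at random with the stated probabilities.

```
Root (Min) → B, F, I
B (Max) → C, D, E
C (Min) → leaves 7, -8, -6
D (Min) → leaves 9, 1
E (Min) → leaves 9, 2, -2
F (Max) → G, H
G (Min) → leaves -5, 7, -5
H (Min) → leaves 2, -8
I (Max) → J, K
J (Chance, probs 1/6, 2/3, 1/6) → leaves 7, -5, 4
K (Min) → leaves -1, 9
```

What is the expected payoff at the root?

-5

C (Min): min(7, -8, -6) = -8
D (Min): min(9, 1) = 1
E (Min): min(9, 2, -2) = -2
B (Max): max(-8, 1, -2) = 1
G (Min): min(-5, 7, -5) = -5
H (Min): min(2, -8) = -8
F (Max): max(-5, -8) = -5
J (Chance): 1/6·7 + 2/3·-5 + 1/6·4 = -1.5
K (Min): min(-1, 9) = -1
I (Max): max(-1.5, -1) = -1
Root (Min): min(1, -5, -1) = -5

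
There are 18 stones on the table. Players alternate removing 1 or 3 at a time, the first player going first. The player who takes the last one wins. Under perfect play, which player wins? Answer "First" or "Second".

Positions where the player to move wins (W) vs loses (L):
i:   0  1  2  3  4  5  6  7  8  9 10 11 12 13 14 15 16 17 18
     L  W  L  W  L  W  L  W  L  W  L  W  L  W  L  W  L  W  L
Position 18 is L, so the second player wins.

Second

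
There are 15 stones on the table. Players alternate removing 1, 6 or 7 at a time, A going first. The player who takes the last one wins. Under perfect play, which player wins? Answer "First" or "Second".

i:   0  1  2  3  4  5  6  7  8  9 10 11 12 13 14 15
     L  W  L  W  L  W  W  W  W  W  W  W  L  W  L  W
Position 15 is W, so the first player wins.

First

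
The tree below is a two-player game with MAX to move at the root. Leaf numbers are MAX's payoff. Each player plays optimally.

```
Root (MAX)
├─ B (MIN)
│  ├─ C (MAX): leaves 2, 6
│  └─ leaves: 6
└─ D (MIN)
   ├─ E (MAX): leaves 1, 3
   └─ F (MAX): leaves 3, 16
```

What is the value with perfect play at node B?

C: max(2, 6) = 6
B: min(6, 6) = 6

6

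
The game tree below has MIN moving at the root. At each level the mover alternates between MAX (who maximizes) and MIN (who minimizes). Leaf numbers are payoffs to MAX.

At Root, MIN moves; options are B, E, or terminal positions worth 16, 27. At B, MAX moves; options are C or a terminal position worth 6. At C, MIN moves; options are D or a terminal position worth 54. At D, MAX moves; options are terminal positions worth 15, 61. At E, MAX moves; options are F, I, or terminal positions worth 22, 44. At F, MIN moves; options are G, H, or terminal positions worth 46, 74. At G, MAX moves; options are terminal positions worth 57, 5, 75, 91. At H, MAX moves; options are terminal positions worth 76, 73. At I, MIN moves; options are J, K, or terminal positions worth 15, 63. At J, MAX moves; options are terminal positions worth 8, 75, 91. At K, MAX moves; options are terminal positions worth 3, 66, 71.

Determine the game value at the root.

16

D (MAX): max(15, 61) = 61
C (MIN): min(61, 54) = 54
B (MAX): max(54, 6) = 54
G (MAX): max(57, 5, 75, 91) = 91
H (MAX): max(76, 73) = 76
F (MIN): min(91, 76, 46, 74) = 46
J (MAX): max(8, 75, 91) = 91
K (MAX): max(3, 66, 71) = 71
I (MIN): min(91, 71, 15, 63) = 15
E (MAX): max(46, 15, 22, 44) = 46
Root (MIN): min(54, 46, 16, 27) = 16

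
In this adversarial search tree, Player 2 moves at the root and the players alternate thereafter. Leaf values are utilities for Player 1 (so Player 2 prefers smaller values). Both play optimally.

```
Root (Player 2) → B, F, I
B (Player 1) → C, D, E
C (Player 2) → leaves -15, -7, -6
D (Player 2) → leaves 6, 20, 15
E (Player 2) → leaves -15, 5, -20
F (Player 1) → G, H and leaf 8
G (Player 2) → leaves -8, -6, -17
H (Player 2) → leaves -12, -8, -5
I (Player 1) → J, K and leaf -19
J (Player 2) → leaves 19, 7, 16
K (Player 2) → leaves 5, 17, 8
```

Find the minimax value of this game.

C (Player 2): min(-15, -7, -6) = -15
D (Player 2): min(6, 20, 15) = 6
E (Player 2): min(-15, 5, -20) = -20
B (Player 1): max(-15, 6, -20) = 6
G (Player 2): min(-8, -6, -17) = -17
H (Player 2): min(-12, -8, -5) = -12
F (Player 1): max(-17, -12, 8) = 8
J (Player 2): min(19, 7, 16) = 7
K (Player 2): min(5, 17, 8) = 5
I (Player 1): max(7, 5, -19) = 7
Root (Player 2): min(6, 8, 7) = 6

6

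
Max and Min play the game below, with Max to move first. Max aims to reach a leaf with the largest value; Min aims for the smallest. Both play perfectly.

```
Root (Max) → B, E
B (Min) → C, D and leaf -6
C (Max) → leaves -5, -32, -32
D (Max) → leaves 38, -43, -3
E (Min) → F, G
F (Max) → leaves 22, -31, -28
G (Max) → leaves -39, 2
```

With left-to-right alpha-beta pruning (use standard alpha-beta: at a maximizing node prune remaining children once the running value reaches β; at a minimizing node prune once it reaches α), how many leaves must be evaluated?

C [α=-∞,β=+∞]: v=-5
D [α=-∞,β=-5]: v=38 after child 1 ≥ β → β-cutoff, skip 2
B [α=-∞,β=+∞]: v=-6
F [α=-6,β=+∞]: v=22
G [α=-6,β=22]: v=2
E [α=-6,β=+∞]: v=2
Root [α=-∞,β=+∞]: v=2
Leaves evaluated: 10 of 12.

10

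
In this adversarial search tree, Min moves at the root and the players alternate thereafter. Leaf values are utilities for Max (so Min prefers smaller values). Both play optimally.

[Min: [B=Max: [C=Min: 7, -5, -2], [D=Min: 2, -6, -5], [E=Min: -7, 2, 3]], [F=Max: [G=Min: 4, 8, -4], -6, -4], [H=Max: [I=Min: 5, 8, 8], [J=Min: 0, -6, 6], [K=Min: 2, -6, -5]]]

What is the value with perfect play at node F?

-4

G: min(4, 8, -4) = -4
F: max(-4, -6, -4) = -4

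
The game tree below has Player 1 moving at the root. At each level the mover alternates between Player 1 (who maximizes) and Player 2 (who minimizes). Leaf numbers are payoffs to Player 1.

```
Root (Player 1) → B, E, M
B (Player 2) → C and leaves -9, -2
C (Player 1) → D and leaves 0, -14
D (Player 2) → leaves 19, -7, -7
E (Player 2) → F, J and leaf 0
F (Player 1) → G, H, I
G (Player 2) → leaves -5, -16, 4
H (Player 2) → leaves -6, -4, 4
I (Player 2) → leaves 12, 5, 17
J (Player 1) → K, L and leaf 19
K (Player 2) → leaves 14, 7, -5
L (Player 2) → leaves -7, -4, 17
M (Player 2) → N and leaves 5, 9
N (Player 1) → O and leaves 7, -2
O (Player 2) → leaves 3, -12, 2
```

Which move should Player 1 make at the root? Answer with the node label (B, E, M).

D (Player 2): min(19, -7, -7) = -7
C (Player 1): max(-7, 0, -14) = 0
B (Player 2): min(0, -9, -2) = -9
G (Player 2): min(-5, -16, 4) = -16
H (Player 2): min(-6, -4, 4) = -6
I (Player 2): min(12, 5, 17) = 5
F (Player 1): max(-16, -6, 5) = 5
K (Player 2): min(14, 7, -5) = -5
L (Player 2): min(-7, -4, 17) = -7
J (Player 1): max(-5, -7, 19) = 19
E (Player 2): min(5, 19, 0) = 0
O (Player 2): min(3, -12, 2) = -12
N (Player 1): max(-12, 7, -2) = 7
M (Player 2): min(7, 5, 9) = 5
Root (Player 1): max(-9, 0, 5) = 5
Player 1 picks the child with the highest value: M (value 5).

M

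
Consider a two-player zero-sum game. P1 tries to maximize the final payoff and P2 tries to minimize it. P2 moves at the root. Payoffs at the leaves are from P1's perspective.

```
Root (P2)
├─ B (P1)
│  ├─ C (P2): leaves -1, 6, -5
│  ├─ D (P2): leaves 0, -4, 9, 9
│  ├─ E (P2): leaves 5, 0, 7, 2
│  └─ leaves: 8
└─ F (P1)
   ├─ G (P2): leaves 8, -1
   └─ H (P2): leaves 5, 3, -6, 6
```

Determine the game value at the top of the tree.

C (P2): min(-1, 6, -5) = -5
D (P2): min(0, -4, 9, 9) = -4
E (P2): min(5, 0, 7, 2) = 0
B (P1): max(-5, -4, 0, 8) = 8
G (P2): min(8, -1) = -1
H (P2): min(5, 3, -6, 6) = -6
F (P1): max(-1, -6) = -1
Root (P2): min(8, -1) = -1

-1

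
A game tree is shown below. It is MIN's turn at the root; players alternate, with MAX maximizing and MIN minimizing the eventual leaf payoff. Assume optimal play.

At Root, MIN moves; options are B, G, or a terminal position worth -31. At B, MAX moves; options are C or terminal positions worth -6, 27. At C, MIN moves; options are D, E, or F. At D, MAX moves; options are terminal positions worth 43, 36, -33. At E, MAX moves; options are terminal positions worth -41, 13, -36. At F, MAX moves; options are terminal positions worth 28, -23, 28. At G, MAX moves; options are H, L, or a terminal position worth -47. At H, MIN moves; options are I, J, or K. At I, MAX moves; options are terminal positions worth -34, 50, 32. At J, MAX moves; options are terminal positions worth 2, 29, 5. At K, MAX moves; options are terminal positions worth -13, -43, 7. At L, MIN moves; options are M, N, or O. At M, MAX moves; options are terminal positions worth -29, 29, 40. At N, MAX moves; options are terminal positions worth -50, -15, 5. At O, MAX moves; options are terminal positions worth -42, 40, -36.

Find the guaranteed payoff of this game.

D (MAX): max(43, 36, -33) = 43
E (MAX): max(-41, 13, -36) = 13
F (MAX): max(28, -23, 28) = 28
C (MIN): min(43, 13, 28) = 13
B (MAX): max(13, -6, 27) = 27
I (MAX): max(-34, 50, 32) = 50
J (MAX): max(2, 29, 5) = 29
K (MAX): max(-13, -43, 7) = 7
H (MIN): min(50, 29, 7) = 7
M (MAX): max(-29, 29, 40) = 40
N (MAX): max(-50, -15, 5) = 5
O (MAX): max(-42, 40, -36) = 40
L (MIN): min(40, 5, 40) = 5
G (MAX): max(7, 5, -47) = 7
Root (MIN): min(27, 7, -31) = -31

-31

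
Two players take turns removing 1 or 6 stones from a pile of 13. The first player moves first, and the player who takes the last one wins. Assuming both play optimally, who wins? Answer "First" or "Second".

Mark each pile size as W (mover wins) or L (mover loses):
i:   0  1  2  3  4  5  6  7  8  9 10 11 12 13
     L  W  L  W  L  W  W  L  W  L  W  L  W  W
Position 13 is W, so the first player wins.

First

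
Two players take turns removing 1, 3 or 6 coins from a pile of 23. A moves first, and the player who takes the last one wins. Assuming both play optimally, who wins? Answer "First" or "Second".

i:   0  1  2  3  4  5  6  7  8  9 10 11 12 13 14 15 16 17 18 19 20 21 22 23
     L  W  L  W  L  W  W  W  W  L  W  L  W  L  W  W  W  W  L  W  L  W  L  W
Position 23 is W, so the first player wins.

First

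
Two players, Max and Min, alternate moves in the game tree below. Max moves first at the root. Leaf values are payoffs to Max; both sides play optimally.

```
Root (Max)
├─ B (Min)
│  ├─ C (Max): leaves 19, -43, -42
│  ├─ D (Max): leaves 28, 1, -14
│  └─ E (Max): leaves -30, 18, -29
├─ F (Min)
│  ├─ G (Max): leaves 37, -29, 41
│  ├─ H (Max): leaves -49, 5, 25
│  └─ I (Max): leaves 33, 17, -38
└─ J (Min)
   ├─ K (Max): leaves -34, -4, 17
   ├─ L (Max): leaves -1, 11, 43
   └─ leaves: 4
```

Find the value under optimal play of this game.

C (Max): max(19, -43, -42) = 19
D (Max): max(28, 1, -14) = 28
E (Max): max(-30, 18, -29) = 18
B (Min): min(19, 28, 18) = 18
G (Max): max(37, -29, 41) = 41
H (Max): max(-49, 5, 25) = 25
I (Max): max(33, 17, -38) = 33
F (Min): min(41, 25, 33) = 25
K (Max): max(-34, -4, 17) = 17
L (Max): max(-1, 11, 43) = 43
J (Min): min(17, 43, 4) = 4
Root (Max): max(18, 25, 4) = 25

25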